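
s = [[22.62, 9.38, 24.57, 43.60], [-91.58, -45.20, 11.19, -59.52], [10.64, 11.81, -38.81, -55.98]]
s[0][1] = 9.38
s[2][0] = 10.64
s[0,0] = 22.62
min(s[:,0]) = -91.58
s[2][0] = 10.64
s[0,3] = 43.6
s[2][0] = 10.64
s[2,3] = -55.98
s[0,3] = 43.6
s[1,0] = -91.58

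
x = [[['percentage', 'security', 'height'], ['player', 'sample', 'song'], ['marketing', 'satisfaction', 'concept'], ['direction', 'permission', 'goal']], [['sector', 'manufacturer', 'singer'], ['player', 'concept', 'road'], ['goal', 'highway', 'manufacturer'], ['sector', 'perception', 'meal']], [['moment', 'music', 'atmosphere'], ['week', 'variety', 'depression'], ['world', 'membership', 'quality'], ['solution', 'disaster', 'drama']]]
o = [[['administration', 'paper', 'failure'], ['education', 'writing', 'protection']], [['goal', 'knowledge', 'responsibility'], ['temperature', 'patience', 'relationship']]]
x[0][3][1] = 'permission'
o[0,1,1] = 'writing'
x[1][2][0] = 'goal'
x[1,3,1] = 'perception'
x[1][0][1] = 'manufacturer'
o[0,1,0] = 'education'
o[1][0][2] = 'responsibility'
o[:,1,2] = ['protection', 'relationship']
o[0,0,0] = 'administration'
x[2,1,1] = 'variety'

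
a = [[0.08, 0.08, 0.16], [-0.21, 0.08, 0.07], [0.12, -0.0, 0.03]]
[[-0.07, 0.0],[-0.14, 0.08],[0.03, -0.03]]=a @ [[0.34, -0.20], [-0.59, 0.58], [-0.33, -0.16]]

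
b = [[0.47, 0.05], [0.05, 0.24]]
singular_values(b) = [0.48, 0.23]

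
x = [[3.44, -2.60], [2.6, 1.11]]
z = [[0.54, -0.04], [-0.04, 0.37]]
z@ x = [[1.75, -1.45], [0.82, 0.51]]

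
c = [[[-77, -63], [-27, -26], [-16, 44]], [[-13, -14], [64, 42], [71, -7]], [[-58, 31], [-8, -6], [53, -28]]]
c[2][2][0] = 53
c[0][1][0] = -27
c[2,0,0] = -58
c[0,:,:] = [[-77, -63], [-27, -26], [-16, 44]]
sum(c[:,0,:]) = -194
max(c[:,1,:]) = 64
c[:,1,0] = [-27, 64, -8]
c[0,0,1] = -63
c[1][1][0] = 64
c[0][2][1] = 44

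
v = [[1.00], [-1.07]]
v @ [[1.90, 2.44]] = [[1.9, 2.44], [-2.03, -2.61]]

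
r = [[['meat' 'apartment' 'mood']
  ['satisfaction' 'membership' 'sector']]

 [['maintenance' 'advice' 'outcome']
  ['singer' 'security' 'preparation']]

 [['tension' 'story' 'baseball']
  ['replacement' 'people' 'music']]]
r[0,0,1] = 'apartment'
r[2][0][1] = 'story'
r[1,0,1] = 'advice'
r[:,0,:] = [['meat', 'apartment', 'mood'], ['maintenance', 'advice', 'outcome'], ['tension', 'story', 'baseball']]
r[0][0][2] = 'mood'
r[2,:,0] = ['tension', 'replacement']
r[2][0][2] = 'baseball'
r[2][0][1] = 'story'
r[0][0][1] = 'apartment'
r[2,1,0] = 'replacement'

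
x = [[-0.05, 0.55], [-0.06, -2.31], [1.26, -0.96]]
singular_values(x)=[2.61, 1.17]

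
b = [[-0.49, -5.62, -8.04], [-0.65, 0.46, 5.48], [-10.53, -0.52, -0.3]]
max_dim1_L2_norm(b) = 10.55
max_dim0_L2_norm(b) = 10.56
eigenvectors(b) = [[0.67, -0.47, 0.25], [-0.39, 0.50, -0.74], [-0.63, -0.72, 0.63]]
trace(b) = -0.33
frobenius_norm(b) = 15.44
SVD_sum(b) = [[-4.22, -3.84, -6.71], [1.95, 1.77, 3.1], [-2.64, -2.4, -4.19]] + [[3.67, -0.79, -1.86], [-2.7, 0.58, 1.37], [-7.88, 1.69, 3.99]] + [[0.06,-0.99,0.53], [0.11,-1.89,1.02], [-0.01,0.19,-0.1]]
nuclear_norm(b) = 23.98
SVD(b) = [[0.79, -0.4, -0.46], [-0.36, 0.30, -0.88], [0.49, 0.87, 0.09]] @ diag([11.152814477540135, 10.394843138091257, 2.435952660469464]) @ [[-0.48, -0.44, -0.76], [-0.88, 0.19, 0.44], [-0.05, 0.88, -0.47]]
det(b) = 282.40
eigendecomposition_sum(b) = [[4.63, -2.36, -4.67], [-2.72, 1.39, 2.74], [-4.40, 2.25, 4.44]] + [[-6.95, -5.64, -3.83], [7.38, 5.99, 4.07], [-10.63, -8.62, -5.86]] + [[1.83, 2.38, 0.46], [-5.31, -6.91, -1.33], [4.50, 5.86, 1.12]]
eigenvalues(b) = [10.45, -6.82, -3.96]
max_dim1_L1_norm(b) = 14.15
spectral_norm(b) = 11.15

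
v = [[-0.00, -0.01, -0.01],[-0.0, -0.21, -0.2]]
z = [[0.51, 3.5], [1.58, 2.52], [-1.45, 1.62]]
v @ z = [[-0.00,-0.04], [-0.04,-0.85]]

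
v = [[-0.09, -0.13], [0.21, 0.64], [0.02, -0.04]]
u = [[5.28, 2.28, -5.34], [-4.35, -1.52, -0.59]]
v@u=[[0.09, -0.01, 0.56], [-1.68, -0.49, -1.50], [0.28, 0.11, -0.08]]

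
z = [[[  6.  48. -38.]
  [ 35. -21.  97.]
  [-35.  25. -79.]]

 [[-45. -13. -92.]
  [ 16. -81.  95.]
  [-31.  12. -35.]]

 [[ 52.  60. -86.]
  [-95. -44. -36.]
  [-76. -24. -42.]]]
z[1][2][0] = -31.0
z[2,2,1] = -24.0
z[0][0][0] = 6.0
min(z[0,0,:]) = -38.0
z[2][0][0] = 52.0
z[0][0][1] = 48.0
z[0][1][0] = 35.0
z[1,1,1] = -81.0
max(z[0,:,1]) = 48.0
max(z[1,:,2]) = 95.0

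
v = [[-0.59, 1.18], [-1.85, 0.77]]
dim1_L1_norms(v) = [1.77, 2.62]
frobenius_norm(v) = 2.40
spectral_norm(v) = 2.28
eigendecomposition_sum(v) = [[(-0.29+0.68j), (0.59-0.04j)], [(-0.92+0.06j), (0.38+0.63j)]] + [[-0.29-0.68j, 0.59+0.04j], [(-0.92-0.06j), 0.38-0.63j]]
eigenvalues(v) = [(0.09+1.31j), (0.09-1.31j)]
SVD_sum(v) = [[-0.95, 0.63], [-1.64, 1.09]] + [[0.36, 0.55], [-0.21, -0.32]]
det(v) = 1.73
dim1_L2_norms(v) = [1.32, 2.0]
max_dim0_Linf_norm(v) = 1.85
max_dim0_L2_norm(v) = 1.94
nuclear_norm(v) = 3.04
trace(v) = 0.18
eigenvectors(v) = [[-0.29+0.55j,(-0.29-0.55j)], [-0.78+0.00j,(-0.78-0j)]]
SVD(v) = [[-0.50,-0.86],[-0.86,0.50]] @ diag([2.2757111493443247, 0.7596306765461296]) @ [[0.83, -0.55],  [-0.55, -0.83]]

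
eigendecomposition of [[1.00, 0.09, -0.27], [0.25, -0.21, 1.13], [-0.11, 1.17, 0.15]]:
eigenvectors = [[(-0.11+0j),(0.8+0j),(0.8-0j)],  [0.75+0.00j,(-0.11-0.34j),(-0.11+0.34j)],  [(-0.65+0j),-0.28-0.40j,-0.28+0.40j]]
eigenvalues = [(-1.22+0j), (1.08+0.1j), (1.08-0.1j)]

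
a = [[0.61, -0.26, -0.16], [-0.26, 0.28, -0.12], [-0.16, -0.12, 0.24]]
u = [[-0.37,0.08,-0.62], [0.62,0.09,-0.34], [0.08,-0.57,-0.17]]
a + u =[[0.24,  -0.18,  -0.78], [0.36,  0.37,  -0.46], [-0.08,  -0.69,  0.07]]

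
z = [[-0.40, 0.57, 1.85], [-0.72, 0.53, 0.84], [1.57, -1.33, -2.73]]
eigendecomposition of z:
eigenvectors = [[0.49, 0.67, 0.44],  [0.28, -0.53, 0.88],  [-0.83, 0.52, -0.18]]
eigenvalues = [-3.21, 0.6, 0.0]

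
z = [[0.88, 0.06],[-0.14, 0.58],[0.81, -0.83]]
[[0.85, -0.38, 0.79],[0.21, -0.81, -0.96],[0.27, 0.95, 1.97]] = z @ [[0.93, -0.33, 0.99], [0.58, -1.47, -1.41]]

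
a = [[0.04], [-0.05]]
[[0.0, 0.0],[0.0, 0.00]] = a@[[0.00, 0.0]]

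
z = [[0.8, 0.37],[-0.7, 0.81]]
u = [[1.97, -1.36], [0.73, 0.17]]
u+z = [[2.77,-0.99], [0.03,0.98]]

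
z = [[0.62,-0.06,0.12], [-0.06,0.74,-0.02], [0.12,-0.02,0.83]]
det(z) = 0.367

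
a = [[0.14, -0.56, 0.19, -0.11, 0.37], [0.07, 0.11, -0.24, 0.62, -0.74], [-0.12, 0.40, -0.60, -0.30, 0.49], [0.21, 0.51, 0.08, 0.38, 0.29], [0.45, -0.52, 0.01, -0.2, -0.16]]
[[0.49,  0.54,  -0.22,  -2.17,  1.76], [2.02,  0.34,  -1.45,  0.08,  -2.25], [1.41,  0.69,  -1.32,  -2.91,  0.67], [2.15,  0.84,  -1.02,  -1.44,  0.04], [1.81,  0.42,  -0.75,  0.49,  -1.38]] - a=[[0.35, 1.1, -0.41, -2.06, 1.39], [1.95, 0.23, -1.21, -0.54, -1.51], [1.53, 0.29, -0.72, -2.61, 0.18], [1.94, 0.33, -1.1, -1.82, -0.25], [1.36, 0.94, -0.76, 0.69, -1.22]]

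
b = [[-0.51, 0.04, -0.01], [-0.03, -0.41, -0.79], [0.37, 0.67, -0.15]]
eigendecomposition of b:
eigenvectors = [[(0.89+0j), (0.02-0.04j), (0.02+0.04j)], [-0.44+0.00j, (0.73+0j), 0.73-0.00j], [-0.10+0.00j, -0.13-0.67j, -0.13+0.67j]]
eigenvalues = [(-0.53+0j), (-0.27+0.72j), (-0.27-0.72j)]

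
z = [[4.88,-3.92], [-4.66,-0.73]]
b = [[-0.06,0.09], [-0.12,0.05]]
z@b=[[0.18, 0.24], [0.37, -0.46]]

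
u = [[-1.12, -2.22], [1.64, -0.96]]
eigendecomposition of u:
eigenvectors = [[0.76+0.00j,0.76-0.00j], [(-0.03-0.65j),-0.03+0.65j]]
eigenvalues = [(-1.04+1.91j), (-1.04-1.91j)]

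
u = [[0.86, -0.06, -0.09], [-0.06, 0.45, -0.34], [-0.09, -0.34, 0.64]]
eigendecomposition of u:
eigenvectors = [[0.15, 0.80, -0.58],  [0.78, -0.45, -0.42],  [0.6, 0.39, 0.69]]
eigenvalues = [0.18, 0.85, 0.92]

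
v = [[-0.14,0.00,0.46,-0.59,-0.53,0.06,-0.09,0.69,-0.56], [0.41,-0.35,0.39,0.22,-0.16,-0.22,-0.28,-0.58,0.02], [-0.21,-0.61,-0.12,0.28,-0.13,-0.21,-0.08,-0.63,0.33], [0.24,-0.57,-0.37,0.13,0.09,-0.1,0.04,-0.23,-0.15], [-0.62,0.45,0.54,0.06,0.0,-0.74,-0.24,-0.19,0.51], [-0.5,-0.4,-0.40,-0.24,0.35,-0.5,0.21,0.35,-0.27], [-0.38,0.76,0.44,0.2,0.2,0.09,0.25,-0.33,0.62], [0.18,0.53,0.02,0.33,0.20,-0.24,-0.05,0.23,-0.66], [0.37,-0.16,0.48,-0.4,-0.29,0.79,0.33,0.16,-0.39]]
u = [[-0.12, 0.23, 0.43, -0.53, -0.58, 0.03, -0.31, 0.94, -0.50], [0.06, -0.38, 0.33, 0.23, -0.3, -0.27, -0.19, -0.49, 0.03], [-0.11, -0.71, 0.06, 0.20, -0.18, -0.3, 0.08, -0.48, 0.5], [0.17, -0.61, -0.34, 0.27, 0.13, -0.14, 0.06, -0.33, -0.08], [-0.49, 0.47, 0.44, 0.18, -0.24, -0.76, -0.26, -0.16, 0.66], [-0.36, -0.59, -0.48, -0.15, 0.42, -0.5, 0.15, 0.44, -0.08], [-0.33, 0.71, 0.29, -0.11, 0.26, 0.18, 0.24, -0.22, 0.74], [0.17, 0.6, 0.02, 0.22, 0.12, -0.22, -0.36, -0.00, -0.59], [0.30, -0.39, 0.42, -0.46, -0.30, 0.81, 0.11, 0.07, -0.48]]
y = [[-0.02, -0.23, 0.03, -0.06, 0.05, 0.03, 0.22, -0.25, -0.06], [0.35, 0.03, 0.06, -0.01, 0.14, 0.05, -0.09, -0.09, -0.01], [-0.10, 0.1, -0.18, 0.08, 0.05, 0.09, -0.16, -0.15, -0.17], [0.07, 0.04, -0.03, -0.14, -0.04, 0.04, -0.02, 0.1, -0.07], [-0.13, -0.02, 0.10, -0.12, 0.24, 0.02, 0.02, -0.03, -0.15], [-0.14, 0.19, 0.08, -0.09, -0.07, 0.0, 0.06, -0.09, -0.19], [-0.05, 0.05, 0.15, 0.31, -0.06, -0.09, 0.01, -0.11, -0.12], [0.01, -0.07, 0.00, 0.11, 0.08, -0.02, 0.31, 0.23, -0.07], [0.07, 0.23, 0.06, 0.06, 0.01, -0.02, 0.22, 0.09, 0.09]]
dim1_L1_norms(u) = [3.67, 2.28, 2.62, 2.13, 3.66, 3.17, 3.08, 2.3, 3.34]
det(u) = -0.00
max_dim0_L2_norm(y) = 0.48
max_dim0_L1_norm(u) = 4.69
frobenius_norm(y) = 1.12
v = y + u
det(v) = 0.00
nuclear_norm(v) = 8.11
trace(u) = -1.15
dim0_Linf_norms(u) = [0.49, 0.71, 0.48, 0.53, 0.58, 0.81, 0.36, 0.94, 0.74]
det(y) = -0.00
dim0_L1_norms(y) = [0.94, 0.96, 0.69, 0.98, 0.74, 0.36, 1.11, 1.14, 0.93]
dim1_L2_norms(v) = [1.29, 0.99, 1.04, 0.79, 1.34, 1.11, 1.25, 1.01, 1.24]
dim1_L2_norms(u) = [1.45, 0.87, 1.08, 0.86, 1.36, 1.17, 1.21, 0.99, 1.27]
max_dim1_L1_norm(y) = 1.08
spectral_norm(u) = 2.01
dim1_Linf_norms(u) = [0.94, 0.49, 0.71, 0.61, 0.76, 0.59, 0.74, 0.6, 0.81]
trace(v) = -0.89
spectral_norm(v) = 1.98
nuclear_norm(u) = 7.89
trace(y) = 0.26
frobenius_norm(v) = 3.39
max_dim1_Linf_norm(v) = 0.79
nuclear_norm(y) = 3.02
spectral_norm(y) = 0.54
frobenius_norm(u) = 3.47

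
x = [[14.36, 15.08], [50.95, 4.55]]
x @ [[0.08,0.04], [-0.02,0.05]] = [[0.85, 1.33], [3.99, 2.27]]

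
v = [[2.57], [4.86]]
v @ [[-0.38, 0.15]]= [[-0.98, 0.39], [-1.85, 0.73]]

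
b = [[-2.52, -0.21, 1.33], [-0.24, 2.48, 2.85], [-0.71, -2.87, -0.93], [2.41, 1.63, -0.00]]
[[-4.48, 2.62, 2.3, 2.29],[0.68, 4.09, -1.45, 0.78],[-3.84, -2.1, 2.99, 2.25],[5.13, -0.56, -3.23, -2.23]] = b @[[1.27, -0.65, -0.69, -0.14], [1.27, 0.62, -0.96, -1.16], [-0.76, 0.84, 0.27, 1.27]]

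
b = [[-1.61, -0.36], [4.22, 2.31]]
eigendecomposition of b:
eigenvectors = [[-0.64, 0.1], [0.77, -0.99]]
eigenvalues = [-1.17, 1.87]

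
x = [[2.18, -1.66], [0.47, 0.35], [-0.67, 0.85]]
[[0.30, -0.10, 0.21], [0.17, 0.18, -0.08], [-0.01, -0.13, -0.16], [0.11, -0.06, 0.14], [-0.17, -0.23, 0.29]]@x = [[0.47,-0.35], [0.51,-0.29], [0.02,-0.16], [0.12,-0.08], [-0.67,0.45]]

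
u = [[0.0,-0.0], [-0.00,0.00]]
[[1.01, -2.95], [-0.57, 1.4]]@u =[[0.0, 0.0], [0.00, 0.0]]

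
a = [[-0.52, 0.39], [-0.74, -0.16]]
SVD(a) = [[-0.62,-0.78], [-0.78,0.62]] @ diag([0.9104604216230375, 0.40836481319770995]) @ [[0.99, -0.13], [-0.13, -0.99]]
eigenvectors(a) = [[(-0.2+0.55j), (-0.2-0.55j)], [-0.81+0.00j, (-0.81-0j)]]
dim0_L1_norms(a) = [1.26, 0.55]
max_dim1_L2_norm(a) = 0.76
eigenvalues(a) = [(-0.34+0.51j), (-0.34-0.51j)]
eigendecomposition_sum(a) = [[(-0.26+0.19j), (0.19+0.13j)],[(-0.37-0.25j), (-0.08+0.31j)]] + [[(-0.26-0.19j), (0.19-0.13j)],  [(-0.37+0.25j), -0.08-0.31j]]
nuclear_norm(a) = 1.32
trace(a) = -0.68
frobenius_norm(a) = 1.00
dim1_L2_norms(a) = [0.65, 0.76]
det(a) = 0.37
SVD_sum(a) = [[-0.56, 0.07], [-0.71, 0.09]] + [[0.04, 0.32], [-0.03, -0.25]]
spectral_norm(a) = 0.91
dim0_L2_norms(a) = [0.9, 0.42]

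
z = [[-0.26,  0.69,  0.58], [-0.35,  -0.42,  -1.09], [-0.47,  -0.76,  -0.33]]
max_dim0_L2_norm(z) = 1.28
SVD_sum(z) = [[0.18, 0.51, 0.61], [-0.25, -0.72, -0.87], [-0.18, -0.52, -0.62]] + [[0.01,0.01,-0.01], [0.09,0.23,-0.22], [-0.13,-0.31,0.29]] + [[-0.44, 0.17, -0.01],[-0.19, 0.07, -0.01],[-0.16, 0.06, -0.00]]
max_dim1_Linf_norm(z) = 1.09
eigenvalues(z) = [(-0.78+0.53j), (-0.78-0.53j), (0.56+0j)]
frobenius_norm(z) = 1.81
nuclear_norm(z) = 2.73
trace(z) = -1.01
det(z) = 0.49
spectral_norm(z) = 1.63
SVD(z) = [[0.5, -0.04, -0.87],[-0.71, -0.6, -0.38],[-0.5, 0.80, -0.32]] @ diag([1.634399152359734, 0.5526420090456703, 0.5457345697349107]) @ [[0.22, 0.63, 0.75], [-0.29, -0.69, 0.66], [0.93, -0.36, 0.03]]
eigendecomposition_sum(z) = [[-0.13+0.63j, 0.32+0.41j, 0.32+0.55j], [(-0.2-0.38j), (-0.34-0.07j), (-0.4-0.15j)], [-0.21-0.23j, -0.25+0.01j, (-0.3-0.03j)]] + [[-0.13-0.63j, 0.32-0.41j, 0.32-0.55j],[(-0.2+0.38j), -0.34+0.07j, -0.40+0.15j],[-0.21+0.23j, (-0.25-0.01j), -0.30+0.03j]] + [[0.01-0.00j, (0.05-0j), (-0.05-0j)], [(0.05-0j), (0.27-0j), -0.29-0.00j], [-0.05+0.00j, (-0.25+0j), (0.28+0j)]]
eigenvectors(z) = [[0.77+0.00j, 0.77-0.00j, -0.12+0.00j],[(-0.4+0.33j), (-0.4-0.33j), -0.72+0.00j],[(-0.22+0.3j), -0.22-0.30j, (0.68+0j)]]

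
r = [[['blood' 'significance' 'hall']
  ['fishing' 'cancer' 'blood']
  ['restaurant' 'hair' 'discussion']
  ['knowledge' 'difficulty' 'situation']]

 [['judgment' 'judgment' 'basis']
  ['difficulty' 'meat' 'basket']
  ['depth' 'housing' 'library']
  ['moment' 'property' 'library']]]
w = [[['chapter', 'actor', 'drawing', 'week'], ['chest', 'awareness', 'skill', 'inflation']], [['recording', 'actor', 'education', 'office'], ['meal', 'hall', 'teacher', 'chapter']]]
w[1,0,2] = 'education'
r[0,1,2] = 'blood'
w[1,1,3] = 'chapter'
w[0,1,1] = 'awareness'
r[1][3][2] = 'library'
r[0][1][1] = 'cancer'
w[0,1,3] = 'inflation'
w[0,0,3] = 'week'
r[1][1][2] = 'basket'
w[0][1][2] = 'skill'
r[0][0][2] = 'hall'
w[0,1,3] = 'inflation'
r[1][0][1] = 'judgment'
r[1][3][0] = 'moment'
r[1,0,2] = 'basis'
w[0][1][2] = 'skill'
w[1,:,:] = [['recording', 'actor', 'education', 'office'], ['meal', 'hall', 'teacher', 'chapter']]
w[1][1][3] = 'chapter'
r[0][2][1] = 'hair'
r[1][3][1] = 'property'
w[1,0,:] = ['recording', 'actor', 'education', 'office']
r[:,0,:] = [['blood', 'significance', 'hall'], ['judgment', 'judgment', 'basis']]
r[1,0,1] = 'judgment'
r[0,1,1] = 'cancer'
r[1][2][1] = 'housing'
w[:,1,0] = ['chest', 'meal']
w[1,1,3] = 'chapter'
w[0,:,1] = ['actor', 'awareness']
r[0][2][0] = 'restaurant'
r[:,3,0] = ['knowledge', 'moment']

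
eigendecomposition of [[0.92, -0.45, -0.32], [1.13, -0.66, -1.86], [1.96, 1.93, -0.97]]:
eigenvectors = [[(-0.76+0j),(-0.02+0.15j),(-0.02-0.15j)], [(0.21+0j),(0.11+0.65j),(0.11-0.65j)], [-0.62+0.00j,(0.73+0j),(0.73-0j)]]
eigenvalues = [(0.78+0j), (-0.75+2.12j), (-0.75-2.12j)]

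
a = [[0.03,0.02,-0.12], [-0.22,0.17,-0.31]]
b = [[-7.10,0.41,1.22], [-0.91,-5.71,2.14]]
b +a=[[-7.07,0.43,1.1],[-1.13,-5.54,1.83]]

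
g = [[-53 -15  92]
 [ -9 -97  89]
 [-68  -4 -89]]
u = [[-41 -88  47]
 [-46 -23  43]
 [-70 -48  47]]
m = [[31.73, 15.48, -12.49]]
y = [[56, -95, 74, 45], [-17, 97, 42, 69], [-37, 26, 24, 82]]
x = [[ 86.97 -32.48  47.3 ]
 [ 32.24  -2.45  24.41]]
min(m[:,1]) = 15.48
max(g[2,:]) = -4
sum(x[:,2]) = 71.71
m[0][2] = -12.49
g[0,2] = 92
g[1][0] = -9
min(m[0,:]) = -12.49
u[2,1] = -48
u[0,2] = 47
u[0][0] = -41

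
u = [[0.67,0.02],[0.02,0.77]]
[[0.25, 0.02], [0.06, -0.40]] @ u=[[0.17,0.02], [0.03,-0.31]]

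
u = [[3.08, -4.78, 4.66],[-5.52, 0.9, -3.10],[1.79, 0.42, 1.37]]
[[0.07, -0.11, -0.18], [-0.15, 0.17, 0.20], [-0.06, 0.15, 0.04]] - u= [[-3.01, 4.67, -4.84], [5.37, -0.73, 3.30], [-1.85, -0.27, -1.33]]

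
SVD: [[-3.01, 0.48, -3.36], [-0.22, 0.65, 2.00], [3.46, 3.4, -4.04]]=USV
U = [[0.26,0.93,0.26], [-0.2,-0.21,0.96], [0.94,-0.30,0.13]]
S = [6.53, 4.51, 1.4]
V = [[0.39, 0.49, -0.78], [-0.84, -0.16, -0.52], [-0.38, 0.86, 0.35]]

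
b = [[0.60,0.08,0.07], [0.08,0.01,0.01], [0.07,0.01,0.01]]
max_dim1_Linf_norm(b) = 0.6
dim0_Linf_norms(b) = [0.6, 0.08, 0.07]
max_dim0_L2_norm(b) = 0.61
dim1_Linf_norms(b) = [0.6, 0.08, 0.07]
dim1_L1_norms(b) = [0.75, 0.1, 0.09]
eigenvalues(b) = [0.62, 0.0, -0.0]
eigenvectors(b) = [[-0.98, -0.14, 0.10], [-0.13, 0.23, -0.96], [-0.12, 0.96, 0.25]]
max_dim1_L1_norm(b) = 0.75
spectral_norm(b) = 0.62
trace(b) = 0.62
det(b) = -0.00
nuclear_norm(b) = 0.62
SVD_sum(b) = [[0.6,  0.08,  0.07], [0.08,  0.01,  0.01], [0.07,  0.01,  0.01]] + [[0.0, -0.0, -0.00], [-0.00, 0.0, 0.00], [-0.0, 0.00, 0.00]] + [[-0.0, 0.0, -0.0], [0.00, -0.0, 0.0], [-0.00, 0.00, -0.00]]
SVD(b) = [[-0.98, -0.14, -0.1],  [-0.13, 0.23, 0.96],  [-0.12, 0.96, -0.25]] @ diag([0.6188662884519281, 0.0019586831336152, 0.0008249715855433513]) @ [[-0.98, -0.13, -0.12], [-0.14, 0.23, 0.96], [0.10, -0.96, 0.25]]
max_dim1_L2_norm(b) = 0.61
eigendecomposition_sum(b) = [[0.6,  0.08,  0.07], [0.08,  0.01,  0.01], [0.07,  0.01,  0.01]] + [[0.0, -0.0, -0.0], [-0.0, 0.0, 0.0], [-0.0, 0.00, 0.00]] + [[-0.0, 0.0, -0.0],[0.0, -0.00, 0.00],[-0.00, 0.0, -0.00]]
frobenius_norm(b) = 0.62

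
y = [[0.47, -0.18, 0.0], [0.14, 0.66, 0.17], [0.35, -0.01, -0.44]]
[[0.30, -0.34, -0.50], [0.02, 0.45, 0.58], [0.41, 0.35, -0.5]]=y @ [[0.63, -0.33, -0.72], [-0.00, 1.03, 0.89], [-0.43, -1.08, 0.55]]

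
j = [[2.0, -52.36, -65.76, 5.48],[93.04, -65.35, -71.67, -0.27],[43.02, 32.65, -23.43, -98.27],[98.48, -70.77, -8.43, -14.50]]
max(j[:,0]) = 98.48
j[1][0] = 93.04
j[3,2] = -8.43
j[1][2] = -71.67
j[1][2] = -71.67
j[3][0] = 98.48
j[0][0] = 2.0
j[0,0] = 2.0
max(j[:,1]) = 32.65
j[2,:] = [43.02, 32.65, -23.43, -98.27]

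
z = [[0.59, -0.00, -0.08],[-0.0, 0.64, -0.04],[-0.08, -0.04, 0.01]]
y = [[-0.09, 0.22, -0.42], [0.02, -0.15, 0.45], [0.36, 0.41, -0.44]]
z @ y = [[-0.08, 0.10, -0.21], [-0.00, -0.11, 0.31], [0.01, -0.01, 0.01]]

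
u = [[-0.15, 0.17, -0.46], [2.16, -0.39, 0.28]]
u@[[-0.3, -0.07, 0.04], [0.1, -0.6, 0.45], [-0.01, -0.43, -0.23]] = [[0.07, 0.11, 0.18], [-0.69, -0.04, -0.15]]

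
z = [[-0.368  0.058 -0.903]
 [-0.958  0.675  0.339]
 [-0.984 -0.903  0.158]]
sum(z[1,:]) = 0.056000000000000105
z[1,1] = 0.675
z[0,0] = -0.368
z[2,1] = -0.903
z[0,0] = -0.368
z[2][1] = -0.903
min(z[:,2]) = -0.903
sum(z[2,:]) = -1.729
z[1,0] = -0.958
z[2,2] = 0.158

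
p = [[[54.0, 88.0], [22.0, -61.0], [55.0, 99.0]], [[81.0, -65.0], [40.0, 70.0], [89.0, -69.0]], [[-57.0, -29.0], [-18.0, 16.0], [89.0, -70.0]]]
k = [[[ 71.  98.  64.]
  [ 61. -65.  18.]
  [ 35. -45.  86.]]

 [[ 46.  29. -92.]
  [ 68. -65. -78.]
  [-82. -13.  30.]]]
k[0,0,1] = 98.0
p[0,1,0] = 22.0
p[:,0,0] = [54.0, 81.0, -57.0]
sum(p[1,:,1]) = -64.0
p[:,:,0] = [[54.0, 22.0, 55.0], [81.0, 40.0, 89.0], [-57.0, -18.0, 89.0]]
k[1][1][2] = -78.0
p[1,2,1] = -69.0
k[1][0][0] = 46.0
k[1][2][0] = -82.0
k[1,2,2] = 30.0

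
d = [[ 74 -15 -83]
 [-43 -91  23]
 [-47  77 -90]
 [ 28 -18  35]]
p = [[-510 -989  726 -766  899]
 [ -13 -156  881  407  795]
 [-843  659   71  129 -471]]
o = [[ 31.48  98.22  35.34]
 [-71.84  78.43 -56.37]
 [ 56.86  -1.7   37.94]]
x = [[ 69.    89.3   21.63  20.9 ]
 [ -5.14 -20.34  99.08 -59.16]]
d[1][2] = 23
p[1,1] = -156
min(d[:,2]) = -90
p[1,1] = -156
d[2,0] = -47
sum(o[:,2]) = 16.910000000000004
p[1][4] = 795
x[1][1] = -20.34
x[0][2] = 21.63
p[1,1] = -156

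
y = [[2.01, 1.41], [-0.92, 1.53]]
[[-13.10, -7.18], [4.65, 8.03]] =y@[[-6.08,-5.10],[-0.62,2.18]]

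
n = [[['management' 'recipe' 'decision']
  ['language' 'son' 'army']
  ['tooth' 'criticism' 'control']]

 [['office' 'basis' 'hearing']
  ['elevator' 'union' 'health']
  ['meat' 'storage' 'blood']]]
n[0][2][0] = 'tooth'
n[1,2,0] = 'meat'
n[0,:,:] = [['management', 'recipe', 'decision'], ['language', 'son', 'army'], ['tooth', 'criticism', 'control']]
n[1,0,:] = ['office', 'basis', 'hearing']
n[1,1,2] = 'health'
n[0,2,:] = ['tooth', 'criticism', 'control']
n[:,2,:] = [['tooth', 'criticism', 'control'], ['meat', 'storage', 'blood']]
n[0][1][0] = 'language'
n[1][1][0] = 'elevator'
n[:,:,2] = [['decision', 'army', 'control'], ['hearing', 'health', 'blood']]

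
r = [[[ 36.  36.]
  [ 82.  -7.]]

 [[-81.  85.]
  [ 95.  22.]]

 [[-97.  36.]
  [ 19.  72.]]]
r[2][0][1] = 36.0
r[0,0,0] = 36.0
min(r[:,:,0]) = -97.0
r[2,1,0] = 19.0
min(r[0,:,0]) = 36.0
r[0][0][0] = 36.0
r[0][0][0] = 36.0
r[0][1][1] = -7.0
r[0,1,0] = 82.0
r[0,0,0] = 36.0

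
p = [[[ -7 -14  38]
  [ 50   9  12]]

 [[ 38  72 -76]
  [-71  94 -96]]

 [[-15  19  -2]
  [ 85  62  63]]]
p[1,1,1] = 94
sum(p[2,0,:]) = 2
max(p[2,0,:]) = 19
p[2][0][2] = -2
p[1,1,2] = -96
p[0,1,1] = 9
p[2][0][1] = 19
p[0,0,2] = 38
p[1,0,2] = -76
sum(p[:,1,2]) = -21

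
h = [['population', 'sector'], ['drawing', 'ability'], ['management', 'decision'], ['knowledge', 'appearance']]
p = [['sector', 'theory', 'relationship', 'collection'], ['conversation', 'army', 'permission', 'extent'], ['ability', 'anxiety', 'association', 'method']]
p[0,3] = 'collection'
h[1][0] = 'drawing'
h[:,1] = ['sector', 'ability', 'decision', 'appearance']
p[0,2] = 'relationship'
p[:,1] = ['theory', 'army', 'anxiety']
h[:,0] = ['population', 'drawing', 'management', 'knowledge']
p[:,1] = ['theory', 'army', 'anxiety']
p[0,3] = 'collection'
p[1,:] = ['conversation', 'army', 'permission', 'extent']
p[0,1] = 'theory'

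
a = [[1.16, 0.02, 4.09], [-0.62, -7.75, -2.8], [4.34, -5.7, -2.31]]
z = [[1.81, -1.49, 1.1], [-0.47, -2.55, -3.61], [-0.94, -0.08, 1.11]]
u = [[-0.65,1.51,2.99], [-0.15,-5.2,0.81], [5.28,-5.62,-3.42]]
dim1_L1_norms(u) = [5.15, 6.16, 14.32]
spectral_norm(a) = 10.60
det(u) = 75.78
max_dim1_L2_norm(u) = 8.44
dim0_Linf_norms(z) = [1.81, 2.55, 3.61]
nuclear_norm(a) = 18.33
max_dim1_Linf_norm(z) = 3.61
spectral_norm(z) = 4.52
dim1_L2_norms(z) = [2.59, 4.44, 1.46]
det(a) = 154.00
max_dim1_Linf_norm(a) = 7.75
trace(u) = -9.27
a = z + u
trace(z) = 0.37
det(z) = -14.07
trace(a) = -8.90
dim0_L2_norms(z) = [2.09, 2.95, 3.93]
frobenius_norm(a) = 11.96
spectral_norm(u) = 9.46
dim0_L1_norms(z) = [3.22, 4.12, 5.82]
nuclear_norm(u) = 15.55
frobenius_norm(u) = 10.51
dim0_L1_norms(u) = [6.08, 12.33, 7.22]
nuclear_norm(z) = 8.31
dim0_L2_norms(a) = [4.53, 9.62, 5.47]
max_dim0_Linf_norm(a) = 7.75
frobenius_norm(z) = 5.35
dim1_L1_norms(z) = [4.4, 6.63, 2.13]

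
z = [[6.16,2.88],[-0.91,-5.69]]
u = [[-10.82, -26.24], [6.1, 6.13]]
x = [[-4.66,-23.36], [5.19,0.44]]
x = u + z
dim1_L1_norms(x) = [28.02, 5.63]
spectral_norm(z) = 7.92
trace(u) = -4.69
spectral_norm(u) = 29.50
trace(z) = 0.47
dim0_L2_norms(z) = [6.23, 6.38]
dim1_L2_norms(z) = [6.8, 5.76]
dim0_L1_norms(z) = [7.07, 8.57]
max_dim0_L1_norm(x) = 23.8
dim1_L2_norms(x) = [23.82, 5.21]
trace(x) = -4.22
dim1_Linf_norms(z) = [6.16, 5.69]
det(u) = 93.74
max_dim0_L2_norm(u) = 26.95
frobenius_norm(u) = 29.67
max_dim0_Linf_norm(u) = 26.24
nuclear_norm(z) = 12.01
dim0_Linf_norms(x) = [5.19, 23.36]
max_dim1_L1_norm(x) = 28.02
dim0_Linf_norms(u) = [10.82, 26.24]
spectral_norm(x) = 23.87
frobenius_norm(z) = 8.91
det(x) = 119.19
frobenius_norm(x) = 24.38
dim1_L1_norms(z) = [9.04, 6.6]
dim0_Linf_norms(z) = [6.16, 5.69]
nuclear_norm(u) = 32.68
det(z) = -32.43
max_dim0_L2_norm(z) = 6.38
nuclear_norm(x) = 28.86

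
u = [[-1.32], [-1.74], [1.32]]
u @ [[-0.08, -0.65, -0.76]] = [[0.11, 0.86, 1.00], [0.14, 1.13, 1.32], [-0.11, -0.86, -1.0]]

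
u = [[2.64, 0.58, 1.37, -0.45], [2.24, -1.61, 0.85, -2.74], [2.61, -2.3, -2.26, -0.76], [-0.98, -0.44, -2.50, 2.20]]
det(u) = 8.82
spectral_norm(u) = 5.70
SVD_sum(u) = [[1.67, -0.69, 0.45, -1.32], [2.84, -1.18, 0.77, -2.24], [1.9, -0.79, 0.51, -1.5], [-1.72, 0.71, -0.46, 1.36]] + [[-0.18, 0.52, 0.87, -0.21], [-0.01, 0.03, 0.05, -0.01], [0.58, -1.65, -2.74, 0.66], [0.45, -1.27, -2.11, 0.51]] + [[1.15, 0.77, 0.04, 1.06], [-0.58, -0.39, -0.02, -0.54], [0.13, 0.08, 0.00, 0.12], [0.30, 0.2, 0.01, 0.27]] + [[-0.00, -0.02, 0.02, 0.02], [-0.00, -0.07, 0.05, 0.05], [0.00, 0.05, -0.04, -0.04], [-0.00, -0.08, 0.06, 0.06]]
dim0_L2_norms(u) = [4.45, 2.9, 3.74, 3.62]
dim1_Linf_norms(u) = [2.64, 2.74, 2.61, 2.5]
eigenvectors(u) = [[0.18, -0.56, 0.18, 0.07],[-0.28, -0.54, -0.51, 0.69],[-0.87, -0.11, 0.3, -0.59],[-0.35, 0.61, 0.79, -0.42]]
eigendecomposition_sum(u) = [[-0.33, 0.59, 0.44, 0.30], [0.51, -0.90, -0.66, -0.45], [1.58, -2.79, -2.06, -1.40], [0.63, -1.12, -0.83, -0.56]] + [[2.68, -0.05, 1.00, -1.04], [2.59, -0.05, 0.97, -1.0], [0.52, -0.01, 0.2, -0.2], [-2.9, 0.06, -1.08, 1.12]] + [[0.30, 0.09, -0.10, 0.33], [-0.81, -0.24, 0.27, -0.92], [0.47, 0.14, -0.16, 0.53], [1.26, 0.37, -0.42, 1.42]] + [[-0.0, -0.04, 0.03, -0.04], [-0.04, -0.42, 0.27, -0.37], [0.04, 0.36, -0.24, 0.31], [0.03, 0.26, -0.17, 0.22]]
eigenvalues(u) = [-3.86, 3.95, 1.32, -0.44]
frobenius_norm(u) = 7.43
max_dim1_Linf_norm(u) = 2.74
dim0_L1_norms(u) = [8.47, 4.93, 6.98, 6.15]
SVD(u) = [[-0.40, -0.24, 0.87, 0.18], [-0.68, -0.01, -0.44, 0.59], [-0.46, 0.77, 0.1, -0.44], [0.41, 0.59, 0.22, 0.66]] @ diag([5.704177933993526, 4.313161730891034, 2.0209029302183827, 0.17731702443139208]) @ [[-0.73, 0.30, -0.20, 0.58], [0.17, -0.5, -0.83, 0.2], [0.66, 0.44, 0.02, 0.61], [-0.03, -0.68, 0.53, 0.51]]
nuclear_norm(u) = 12.22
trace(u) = 0.97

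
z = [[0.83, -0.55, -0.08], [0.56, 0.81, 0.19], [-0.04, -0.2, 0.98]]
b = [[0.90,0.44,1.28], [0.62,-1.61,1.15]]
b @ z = [[0.94, -0.39, 1.27],[-0.43, -1.88, 0.77]]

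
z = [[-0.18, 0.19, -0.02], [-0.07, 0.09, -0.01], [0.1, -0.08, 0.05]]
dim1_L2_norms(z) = [0.26, 0.11, 0.14]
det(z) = -0.00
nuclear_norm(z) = 0.37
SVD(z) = [[-0.83, -0.35, 0.43], [-0.36, -0.25, -0.90], [0.42, -0.90, 0.08]] @ diag([0.31489747626517417, 0.04058251368355526, 0.00962491688006362]) @ [[0.69,-0.71,0.13], [-0.25,-0.4,-0.88], [-0.68,-0.57,0.46]]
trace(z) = -0.04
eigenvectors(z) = [[0.87,-0.58,-0.38],[0.29,-0.58,-0.34],[-0.4,0.58,0.86]]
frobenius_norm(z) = 0.32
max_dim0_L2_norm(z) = 0.22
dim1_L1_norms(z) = [0.39, 0.17, 0.23]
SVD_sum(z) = [[-0.18, 0.19, -0.03], [-0.08, 0.08, -0.01], [0.09, -0.09, 0.02]] + [[0.00, 0.01, 0.01], [0.0, 0.00, 0.01], [0.01, 0.01, 0.03]] + [[-0.0, -0.0, 0.0], [0.01, 0.0, -0.0], [-0.00, -0.0, 0.00]]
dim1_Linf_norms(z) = [0.19, 0.09, 0.1]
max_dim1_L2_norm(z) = 0.26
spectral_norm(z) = 0.31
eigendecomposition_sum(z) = [[-0.16,0.15,-0.01],[-0.05,0.05,-0.0],[0.08,-0.07,0.01]] + [[-0.01, 0.06, 0.02], [-0.01, 0.06, 0.02], [0.01, -0.06, -0.02]] + [[-0.01, -0.02, -0.03], [-0.01, -0.02, -0.03], [0.01, 0.05, 0.06]]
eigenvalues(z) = [-0.11, 0.03, 0.04]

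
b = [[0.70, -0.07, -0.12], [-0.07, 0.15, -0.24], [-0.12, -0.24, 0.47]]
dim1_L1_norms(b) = [0.89, 0.46, 0.83]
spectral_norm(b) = 0.75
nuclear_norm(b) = 1.32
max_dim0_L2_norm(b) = 0.71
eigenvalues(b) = [0.0, 0.75, 0.57]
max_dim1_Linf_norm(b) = 0.7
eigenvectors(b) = [[0.17, 0.90, 0.41], [0.86, 0.07, -0.51], [0.48, -0.44, 0.76]]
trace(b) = 1.32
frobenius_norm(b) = 0.94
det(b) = 0.00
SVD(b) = [[-0.90, 0.41, 0.17], [-0.07, -0.51, 0.86], [0.44, 0.76, 0.48]] @ diag([0.7533283541328015, 0.5654156110651174, 0.0012560348020808653]) @ [[-0.90,-0.07,0.44], [0.41,-0.51,0.76], [0.17,0.86,0.48]]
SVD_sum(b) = [[0.60, 0.05, -0.30], [0.05, 0.0, -0.02], [-0.30, -0.02, 0.15]] + [[0.10,  -0.12,  0.18], [-0.12,  0.15,  -0.22], [0.18,  -0.22,  0.32]] + [[0.0, 0.0, 0.0], [0.00, 0.0, 0.00], [0.00, 0.0, 0.00]]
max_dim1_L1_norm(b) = 0.89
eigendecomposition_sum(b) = [[0.0,0.0,0.0],  [0.00,0.0,0.00],  [0.0,0.0,0.00]] + [[0.60, 0.05, -0.3], [0.05, 0.0, -0.02], [-0.3, -0.02, 0.15]] + [[0.10, -0.12, 0.18], [-0.12, 0.15, -0.22], [0.18, -0.22, 0.32]]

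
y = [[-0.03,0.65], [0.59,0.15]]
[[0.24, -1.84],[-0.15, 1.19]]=y@[[-0.35, 2.71], [0.35, -2.7]]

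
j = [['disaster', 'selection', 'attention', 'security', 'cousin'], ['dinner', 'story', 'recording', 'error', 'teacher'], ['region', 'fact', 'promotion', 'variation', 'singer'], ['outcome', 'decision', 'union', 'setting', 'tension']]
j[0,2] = 'attention'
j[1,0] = 'dinner'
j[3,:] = ['outcome', 'decision', 'union', 'setting', 'tension']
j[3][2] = 'union'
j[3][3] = 'setting'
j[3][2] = 'union'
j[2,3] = 'variation'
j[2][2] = 'promotion'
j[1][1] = 'story'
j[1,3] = 'error'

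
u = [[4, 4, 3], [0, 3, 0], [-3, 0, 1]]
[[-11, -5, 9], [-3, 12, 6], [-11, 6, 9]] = u @ [[2, -3, -2], [-1, 4, 2], [-5, -3, 3]]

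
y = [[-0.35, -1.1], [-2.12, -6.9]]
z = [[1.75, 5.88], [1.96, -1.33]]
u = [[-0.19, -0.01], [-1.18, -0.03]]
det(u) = -0.01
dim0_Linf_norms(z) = [1.96, 5.88]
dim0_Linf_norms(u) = [1.18, 0.03]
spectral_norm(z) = 6.18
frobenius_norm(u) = 1.20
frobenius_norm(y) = 7.31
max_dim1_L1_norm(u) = 1.21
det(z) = -13.85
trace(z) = 0.42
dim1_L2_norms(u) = [0.19, 1.18]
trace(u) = -0.22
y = u @ z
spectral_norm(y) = 7.31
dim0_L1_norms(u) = [1.37, 0.04]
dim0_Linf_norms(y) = [2.12, 6.9]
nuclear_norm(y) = 7.32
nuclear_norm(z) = 8.42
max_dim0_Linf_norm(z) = 5.88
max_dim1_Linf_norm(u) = 1.18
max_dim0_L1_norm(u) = 1.37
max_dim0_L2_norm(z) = 6.03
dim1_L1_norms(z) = [7.63, 3.29]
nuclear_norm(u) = 1.20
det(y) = 0.08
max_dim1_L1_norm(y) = 9.02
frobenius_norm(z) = 6.58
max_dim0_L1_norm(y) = 8.0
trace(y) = -7.25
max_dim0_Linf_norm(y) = 6.9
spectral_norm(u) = 1.20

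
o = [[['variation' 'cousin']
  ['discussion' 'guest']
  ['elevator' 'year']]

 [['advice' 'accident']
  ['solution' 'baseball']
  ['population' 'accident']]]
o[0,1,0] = 'discussion'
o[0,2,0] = 'elevator'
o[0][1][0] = 'discussion'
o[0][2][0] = 'elevator'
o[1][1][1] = 'baseball'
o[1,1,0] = 'solution'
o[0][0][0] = 'variation'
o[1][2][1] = 'accident'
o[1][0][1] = 'accident'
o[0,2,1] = 'year'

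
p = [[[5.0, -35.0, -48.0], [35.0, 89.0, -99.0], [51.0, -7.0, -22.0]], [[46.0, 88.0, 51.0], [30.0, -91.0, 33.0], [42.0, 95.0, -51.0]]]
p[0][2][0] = 51.0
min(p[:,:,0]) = 5.0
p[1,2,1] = 95.0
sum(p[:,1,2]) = -66.0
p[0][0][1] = -35.0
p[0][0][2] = -48.0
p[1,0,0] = 46.0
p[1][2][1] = 95.0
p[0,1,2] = -99.0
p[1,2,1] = 95.0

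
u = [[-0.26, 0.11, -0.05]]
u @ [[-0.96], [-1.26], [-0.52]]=[[0.14]]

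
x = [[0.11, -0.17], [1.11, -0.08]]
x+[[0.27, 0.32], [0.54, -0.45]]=[[0.38,0.15], [1.65,-0.53]]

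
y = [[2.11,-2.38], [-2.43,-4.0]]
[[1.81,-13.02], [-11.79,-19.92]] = y @ [[2.48,-0.33], [1.44,5.18]]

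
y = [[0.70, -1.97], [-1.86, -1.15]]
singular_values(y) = [2.36, 1.9]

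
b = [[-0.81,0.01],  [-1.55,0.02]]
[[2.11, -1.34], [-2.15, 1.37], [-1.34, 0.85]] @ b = [[0.37, -0.01], [-0.38, 0.01], [-0.23, 0.0]]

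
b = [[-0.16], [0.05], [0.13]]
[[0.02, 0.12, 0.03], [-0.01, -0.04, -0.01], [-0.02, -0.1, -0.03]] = b @[[-0.13, -0.77, -0.21]]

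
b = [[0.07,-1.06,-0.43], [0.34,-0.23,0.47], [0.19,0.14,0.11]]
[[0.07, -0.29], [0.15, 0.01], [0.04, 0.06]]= b @ [[0.2, 0.1],[-0.10, 0.25],[0.12, 0.08]]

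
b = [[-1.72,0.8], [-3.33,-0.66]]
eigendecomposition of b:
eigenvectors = [[-0.14+0.42j, -0.14-0.42j], [(-0.9+0j), -0.90-0.00j]]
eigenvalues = [(-1.19+1.54j), (-1.19-1.54j)]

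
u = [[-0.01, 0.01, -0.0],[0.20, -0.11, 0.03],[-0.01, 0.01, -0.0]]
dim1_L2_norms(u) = [0.01, 0.23, 0.01]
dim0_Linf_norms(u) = [0.2, 0.11, 0.03]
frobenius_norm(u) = 0.23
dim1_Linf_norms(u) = [0.01, 0.2, 0.01]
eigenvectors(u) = [[-0.08, 0.42, -0.3], [0.99, 0.81, -0.3], [-0.08, 0.42, 0.9]]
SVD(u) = [[-0.06, -0.70, -0.71], [1.00, -0.08, -0.0], [-0.06, -0.7, 0.71]] @ diag([0.23100410292175752, 0.00609134084697893, 6.962641189691429e-18]) @ [[0.87, -0.48, 0.13], [-0.39, -0.82, -0.41], [0.30, 0.30, -0.9]]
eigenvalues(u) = [-0.13, 0.01, -0.0]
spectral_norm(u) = 0.23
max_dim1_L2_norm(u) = 0.23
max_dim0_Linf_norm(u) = 0.2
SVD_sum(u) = [[-0.01, 0.01, -0.00], [0.2, -0.11, 0.03], [-0.01, 0.01, -0.0]] + [[0.0, 0.00, 0.00], [0.0, 0.00, 0.0], [0.0, 0.00, 0.0]] + [[-0.0, -0.00, 0.00],  [-0.00, -0.00, 0.0],  [0.0, 0.0, -0.00]]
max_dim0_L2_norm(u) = 0.2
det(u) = 0.00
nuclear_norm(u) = 0.24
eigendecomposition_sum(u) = [[-0.02,0.01,-0.0],[0.19,-0.11,0.03],[-0.02,0.01,-0.00]] + [[0.01, 0.00, 0.00], [0.01, 0.0, 0.00], [0.01, 0.00, 0.00]] + [[-0.0, -0.0, 0.00],[-0.00, -0.00, 0.0],[0.00, 0.0, -0.00]]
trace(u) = -0.12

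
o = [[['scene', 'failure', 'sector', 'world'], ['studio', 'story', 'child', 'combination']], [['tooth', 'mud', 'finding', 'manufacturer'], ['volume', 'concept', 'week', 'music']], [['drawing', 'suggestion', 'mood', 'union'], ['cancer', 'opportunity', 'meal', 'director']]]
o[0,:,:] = [['scene', 'failure', 'sector', 'world'], ['studio', 'story', 'child', 'combination']]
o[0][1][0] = 'studio'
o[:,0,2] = ['sector', 'finding', 'mood']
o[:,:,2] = [['sector', 'child'], ['finding', 'week'], ['mood', 'meal']]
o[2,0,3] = 'union'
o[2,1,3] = 'director'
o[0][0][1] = 'failure'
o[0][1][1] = 'story'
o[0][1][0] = 'studio'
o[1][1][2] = 'week'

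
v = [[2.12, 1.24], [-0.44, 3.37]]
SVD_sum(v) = [[0.21, 1.5], [0.45, 3.25]] + [[1.91, -0.26],[-0.89, 0.12]]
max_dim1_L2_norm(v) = 3.4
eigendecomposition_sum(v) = [[(1.06+2.38j), 0.62-4.32j], [(-0.22+1.53j), (1.68-1.98j)]] + [[(1.06-2.38j),(0.62+4.32j)], [(-0.22-1.53j),(1.68+1.98j)]]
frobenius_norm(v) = 4.19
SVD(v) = [[0.42, 0.91], [0.91, -0.42]] @ diag([3.6126899853334864, 2.128607777367905]) @ [[0.14, 0.99], [0.99, -0.14]]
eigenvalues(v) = [(2.75+0.39j), (2.75-0.39j)]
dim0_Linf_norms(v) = [2.12, 3.37]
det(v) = 7.69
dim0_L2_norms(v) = [2.17, 3.59]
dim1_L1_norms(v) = [3.36, 3.81]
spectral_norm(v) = 3.61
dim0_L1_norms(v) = [2.56, 4.61]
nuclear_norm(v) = 5.74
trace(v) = 5.49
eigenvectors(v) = [[(0.86+0j), 0.86-0.00j], [(0.43+0.27j), (0.43-0.27j)]]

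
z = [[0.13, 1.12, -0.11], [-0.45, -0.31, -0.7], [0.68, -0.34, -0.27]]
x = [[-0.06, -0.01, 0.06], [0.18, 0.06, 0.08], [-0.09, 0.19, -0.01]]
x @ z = [[0.04, -0.08, -0.00], [0.05, 0.16, -0.08], [-0.10, -0.16, -0.12]]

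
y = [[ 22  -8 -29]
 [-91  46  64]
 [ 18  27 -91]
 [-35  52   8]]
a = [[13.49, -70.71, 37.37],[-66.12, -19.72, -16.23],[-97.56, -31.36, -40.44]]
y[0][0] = 22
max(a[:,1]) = -19.72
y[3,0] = -35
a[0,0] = 13.49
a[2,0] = -97.56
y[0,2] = -29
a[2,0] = -97.56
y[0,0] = 22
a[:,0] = [13.49, -66.12, -97.56]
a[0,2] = 37.37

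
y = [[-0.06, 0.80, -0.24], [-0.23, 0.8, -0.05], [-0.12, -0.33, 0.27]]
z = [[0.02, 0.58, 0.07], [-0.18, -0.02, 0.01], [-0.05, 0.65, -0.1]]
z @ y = [[-0.14, 0.46, -0.01],[0.01, -0.16, 0.05],[-0.13, 0.51, -0.05]]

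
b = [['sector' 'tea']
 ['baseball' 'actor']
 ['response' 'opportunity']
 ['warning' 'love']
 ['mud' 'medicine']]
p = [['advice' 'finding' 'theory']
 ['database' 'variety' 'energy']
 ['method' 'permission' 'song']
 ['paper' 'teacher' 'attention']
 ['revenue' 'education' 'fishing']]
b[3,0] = 'warning'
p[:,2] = ['theory', 'energy', 'song', 'attention', 'fishing']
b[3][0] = 'warning'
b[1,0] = 'baseball'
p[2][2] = 'song'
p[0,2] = 'theory'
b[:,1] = ['tea', 'actor', 'opportunity', 'love', 'medicine']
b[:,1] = ['tea', 'actor', 'opportunity', 'love', 'medicine']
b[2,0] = 'response'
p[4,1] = 'education'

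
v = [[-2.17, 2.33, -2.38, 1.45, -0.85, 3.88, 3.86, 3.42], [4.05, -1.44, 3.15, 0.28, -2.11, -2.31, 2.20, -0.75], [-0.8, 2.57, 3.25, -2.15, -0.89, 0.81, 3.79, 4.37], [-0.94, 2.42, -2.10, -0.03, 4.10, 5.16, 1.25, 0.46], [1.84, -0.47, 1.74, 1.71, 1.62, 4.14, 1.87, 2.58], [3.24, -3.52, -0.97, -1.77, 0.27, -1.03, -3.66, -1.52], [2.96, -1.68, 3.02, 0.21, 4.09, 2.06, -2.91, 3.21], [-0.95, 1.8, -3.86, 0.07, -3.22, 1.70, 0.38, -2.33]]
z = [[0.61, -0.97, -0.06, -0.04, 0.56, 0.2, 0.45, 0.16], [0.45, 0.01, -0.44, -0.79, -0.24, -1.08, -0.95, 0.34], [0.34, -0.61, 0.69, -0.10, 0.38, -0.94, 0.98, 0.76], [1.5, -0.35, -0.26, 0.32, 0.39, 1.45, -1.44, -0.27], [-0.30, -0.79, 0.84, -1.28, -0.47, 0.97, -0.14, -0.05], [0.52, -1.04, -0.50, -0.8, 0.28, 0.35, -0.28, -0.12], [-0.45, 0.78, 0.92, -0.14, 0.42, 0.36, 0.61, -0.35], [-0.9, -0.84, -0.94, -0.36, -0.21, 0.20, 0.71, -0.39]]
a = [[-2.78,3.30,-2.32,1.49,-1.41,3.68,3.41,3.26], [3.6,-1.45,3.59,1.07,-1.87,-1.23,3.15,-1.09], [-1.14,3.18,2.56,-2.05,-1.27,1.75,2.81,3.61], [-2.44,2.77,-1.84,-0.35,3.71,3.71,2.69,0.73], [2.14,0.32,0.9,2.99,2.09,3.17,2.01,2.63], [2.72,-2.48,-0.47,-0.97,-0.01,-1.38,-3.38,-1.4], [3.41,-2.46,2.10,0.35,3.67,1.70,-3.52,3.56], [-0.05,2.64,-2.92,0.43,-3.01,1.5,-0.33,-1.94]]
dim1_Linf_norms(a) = [3.68, 3.6, 3.61, 3.71, 3.17, 3.38, 3.67, 3.01]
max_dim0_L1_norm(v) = 21.09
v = a + z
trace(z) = 1.73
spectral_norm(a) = 12.84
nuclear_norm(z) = 12.27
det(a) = -21449.61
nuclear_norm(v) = 46.05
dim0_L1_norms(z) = [5.07, 5.39, 4.65, 3.83, 2.95, 5.55, 5.56, 2.44]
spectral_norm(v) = 12.66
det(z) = 0.00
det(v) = 86147.72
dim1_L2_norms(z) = [1.38, 1.81, 1.88, 2.64, 2.06, 1.59, 1.57, 1.81]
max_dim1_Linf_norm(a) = 3.71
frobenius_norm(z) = 5.31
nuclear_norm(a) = 44.20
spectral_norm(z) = 3.10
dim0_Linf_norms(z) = [1.5, 1.04, 0.94, 1.28, 0.56, 1.45, 1.44, 0.76]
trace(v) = -5.04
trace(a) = -6.77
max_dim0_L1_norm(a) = 21.3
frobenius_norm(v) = 19.98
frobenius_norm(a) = 19.33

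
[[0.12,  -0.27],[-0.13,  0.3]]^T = [[0.12, -0.13], [-0.27, 0.3]]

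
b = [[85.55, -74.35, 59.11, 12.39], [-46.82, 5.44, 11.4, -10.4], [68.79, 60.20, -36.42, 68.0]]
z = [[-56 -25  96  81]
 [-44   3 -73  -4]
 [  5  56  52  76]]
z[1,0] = -44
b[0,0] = 85.55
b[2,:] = [68.79, 60.2, -36.42, 68.0]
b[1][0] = -46.82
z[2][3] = 76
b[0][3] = 12.39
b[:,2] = [59.11, 11.4, -36.42]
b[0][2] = 59.11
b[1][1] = 5.44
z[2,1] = 56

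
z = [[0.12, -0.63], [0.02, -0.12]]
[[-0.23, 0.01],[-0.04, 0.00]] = z@[[-0.66, 0.04], [0.24, -0.01]]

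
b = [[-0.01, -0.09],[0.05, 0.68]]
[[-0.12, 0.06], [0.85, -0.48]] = b@[[2.79, 2.59],[1.05, -0.90]]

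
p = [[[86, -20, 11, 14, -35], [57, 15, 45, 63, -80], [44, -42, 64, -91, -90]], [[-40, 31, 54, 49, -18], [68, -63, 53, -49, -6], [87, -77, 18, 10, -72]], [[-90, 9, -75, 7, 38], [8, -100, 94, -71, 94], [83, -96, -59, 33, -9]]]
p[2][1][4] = 94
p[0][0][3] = 14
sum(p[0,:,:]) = 41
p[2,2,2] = -59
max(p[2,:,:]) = 94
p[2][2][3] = 33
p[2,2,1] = -96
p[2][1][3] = -71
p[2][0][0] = -90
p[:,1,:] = [[57, 15, 45, 63, -80], [68, -63, 53, -49, -6], [8, -100, 94, -71, 94]]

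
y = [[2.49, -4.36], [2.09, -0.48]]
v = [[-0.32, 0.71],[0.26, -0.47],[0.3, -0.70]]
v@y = [[0.69, 1.05],[-0.33, -0.91],[-0.72, -0.97]]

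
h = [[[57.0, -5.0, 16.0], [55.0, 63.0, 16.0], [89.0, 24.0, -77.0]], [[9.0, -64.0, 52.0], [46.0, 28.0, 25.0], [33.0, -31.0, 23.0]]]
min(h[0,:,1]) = -5.0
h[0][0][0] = 57.0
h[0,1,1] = 63.0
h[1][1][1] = 28.0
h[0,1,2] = 16.0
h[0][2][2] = -77.0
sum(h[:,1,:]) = 233.0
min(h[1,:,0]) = 9.0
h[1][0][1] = -64.0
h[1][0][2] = 52.0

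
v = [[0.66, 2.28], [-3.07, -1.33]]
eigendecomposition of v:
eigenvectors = [[(-0.25-0.6j), -0.25+0.60j], [0.76+0.00j, 0.76-0.00j]]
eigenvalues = [(-0.34+2.45j), (-0.34-2.45j)]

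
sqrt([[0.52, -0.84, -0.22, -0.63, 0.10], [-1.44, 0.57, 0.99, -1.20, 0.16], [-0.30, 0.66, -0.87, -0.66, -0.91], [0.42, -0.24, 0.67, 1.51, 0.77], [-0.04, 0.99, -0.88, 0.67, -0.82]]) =[[0.42+0.03j, -0.51+0.10j, (-0.42-0.18j), -0.64+0.03j, -0.12-0.14j], [(-0.94+0.07j), (0.71+0.26j), (0.24-0.44j), -0.70+0.08j, (-0.22-0.36j)], [(-0.26-0.09j), 0.14-0.32j, (-0.02+0.55j), (-0.6-0.1j), (-0.17+0.45j)], [(0.36+0.04j), (0.02+0.15j), 0.27-0.26j, (1.35+0.05j), 0.37-0.21j], [-0.18-0.12j, 0.24-0.44j, 0.17+0.76j, (0.42-0.14j), 0.12+0.62j]]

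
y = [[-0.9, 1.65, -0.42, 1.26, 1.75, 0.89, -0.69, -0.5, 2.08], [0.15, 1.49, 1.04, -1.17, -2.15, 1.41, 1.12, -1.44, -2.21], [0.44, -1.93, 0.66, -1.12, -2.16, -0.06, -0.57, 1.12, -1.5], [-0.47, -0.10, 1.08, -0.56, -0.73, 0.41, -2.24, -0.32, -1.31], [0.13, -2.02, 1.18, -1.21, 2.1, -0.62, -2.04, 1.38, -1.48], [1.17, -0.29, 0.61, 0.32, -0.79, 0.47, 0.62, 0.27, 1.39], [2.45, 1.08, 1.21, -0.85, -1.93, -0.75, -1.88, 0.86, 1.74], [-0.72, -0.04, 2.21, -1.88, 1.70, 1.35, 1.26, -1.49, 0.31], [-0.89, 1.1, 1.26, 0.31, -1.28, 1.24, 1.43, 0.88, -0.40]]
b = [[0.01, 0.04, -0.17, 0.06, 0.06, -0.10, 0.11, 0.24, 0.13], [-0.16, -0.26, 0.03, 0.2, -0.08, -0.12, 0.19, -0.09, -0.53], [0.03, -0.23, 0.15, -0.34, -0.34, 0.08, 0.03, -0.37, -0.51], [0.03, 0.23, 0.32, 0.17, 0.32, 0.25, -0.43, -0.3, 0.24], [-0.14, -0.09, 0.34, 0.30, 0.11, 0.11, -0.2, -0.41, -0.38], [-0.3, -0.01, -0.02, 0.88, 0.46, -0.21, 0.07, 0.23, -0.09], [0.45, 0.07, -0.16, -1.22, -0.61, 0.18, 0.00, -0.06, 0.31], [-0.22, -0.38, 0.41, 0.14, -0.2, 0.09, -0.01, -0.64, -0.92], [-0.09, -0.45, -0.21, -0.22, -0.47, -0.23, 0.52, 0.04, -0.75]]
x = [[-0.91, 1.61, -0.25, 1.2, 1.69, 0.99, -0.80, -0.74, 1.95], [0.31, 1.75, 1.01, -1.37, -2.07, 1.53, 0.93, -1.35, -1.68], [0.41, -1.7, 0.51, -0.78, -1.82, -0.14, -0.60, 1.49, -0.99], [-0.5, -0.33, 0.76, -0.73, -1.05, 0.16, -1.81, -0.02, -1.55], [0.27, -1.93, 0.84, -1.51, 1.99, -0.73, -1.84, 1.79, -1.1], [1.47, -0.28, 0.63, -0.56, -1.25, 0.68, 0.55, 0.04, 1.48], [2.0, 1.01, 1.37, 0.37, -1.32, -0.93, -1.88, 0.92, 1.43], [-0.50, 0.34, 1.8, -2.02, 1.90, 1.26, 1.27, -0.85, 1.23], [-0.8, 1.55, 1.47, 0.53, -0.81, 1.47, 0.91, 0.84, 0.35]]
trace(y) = -0.51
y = x + b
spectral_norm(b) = 1.98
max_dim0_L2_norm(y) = 5.12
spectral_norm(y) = 6.13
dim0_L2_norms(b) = [0.63, 0.73, 0.71, 1.62, 1.04, 0.49, 0.74, 0.96, 1.51]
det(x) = -821.49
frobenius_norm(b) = 3.02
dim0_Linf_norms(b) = [0.45, 0.45, 0.41, 1.22, 0.61, 0.25, 0.52, 0.64, 0.92]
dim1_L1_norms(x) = [10.14, 12.0, 8.44, 6.91, 12.0, 6.94, 11.23, 11.17, 8.73]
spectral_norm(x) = 6.03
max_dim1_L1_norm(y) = 12.75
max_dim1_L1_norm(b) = 3.06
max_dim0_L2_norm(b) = 1.62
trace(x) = 0.91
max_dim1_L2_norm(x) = 4.37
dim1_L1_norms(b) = [0.92, 1.66, 2.08, 2.29, 2.08, 2.27, 3.06, 3.01, 2.98]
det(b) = 0.00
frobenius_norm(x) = 10.97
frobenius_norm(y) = 11.43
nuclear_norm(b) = 5.25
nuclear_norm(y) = 29.10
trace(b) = -1.42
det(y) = -2731.11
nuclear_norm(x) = 27.88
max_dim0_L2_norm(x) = 4.8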